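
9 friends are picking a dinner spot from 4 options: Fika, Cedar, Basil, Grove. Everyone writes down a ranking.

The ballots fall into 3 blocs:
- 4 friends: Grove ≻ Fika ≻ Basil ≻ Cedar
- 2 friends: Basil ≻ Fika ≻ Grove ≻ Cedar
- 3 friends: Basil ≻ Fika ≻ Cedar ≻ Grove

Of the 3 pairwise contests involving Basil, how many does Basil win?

Basil against each rival (9 friends):
Basil vs Fika: Basil preferred on 2+3 = 5 ballots; Basil wins 5–4.
Basil vs Cedar: Basil, 9–0.
Basil vs Grove: 5 to 4, Basil.
Basil beats Fika, Cedar, Grove — 3 pairwise wins.

3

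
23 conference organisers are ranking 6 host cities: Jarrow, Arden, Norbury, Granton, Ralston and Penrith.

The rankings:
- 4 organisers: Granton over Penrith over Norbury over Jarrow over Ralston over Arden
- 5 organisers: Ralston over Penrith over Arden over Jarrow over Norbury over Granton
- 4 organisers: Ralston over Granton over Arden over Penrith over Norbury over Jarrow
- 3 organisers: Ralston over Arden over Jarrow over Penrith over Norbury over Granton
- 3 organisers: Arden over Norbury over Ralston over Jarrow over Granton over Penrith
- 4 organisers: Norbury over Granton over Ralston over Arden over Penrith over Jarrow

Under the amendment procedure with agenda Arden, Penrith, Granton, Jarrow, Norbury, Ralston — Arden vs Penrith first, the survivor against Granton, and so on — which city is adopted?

Round 1: Arden vs Penrith — 14–9, Arden advances.
Round 2: Arden vs Granton — 11–12, Granton advances.
Round 3: Granton vs Jarrow — 12–11, Granton advances.
Round 4: Granton vs Norbury — 8–15, Norbury advances.
Round 5: Norbury vs Ralston — 11–12, Ralston advances.
The agenda winner is Ralston.

Ralston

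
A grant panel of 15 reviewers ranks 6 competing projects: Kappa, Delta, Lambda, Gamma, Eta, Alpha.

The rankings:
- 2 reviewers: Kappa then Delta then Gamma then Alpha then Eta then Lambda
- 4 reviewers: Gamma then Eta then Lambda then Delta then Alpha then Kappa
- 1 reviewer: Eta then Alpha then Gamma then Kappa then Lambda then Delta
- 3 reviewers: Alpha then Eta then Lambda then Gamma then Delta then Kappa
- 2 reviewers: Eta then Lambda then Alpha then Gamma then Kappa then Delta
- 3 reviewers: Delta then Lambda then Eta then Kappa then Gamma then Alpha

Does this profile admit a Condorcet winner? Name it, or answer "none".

Head-to-head results (15 reviewers):
Kappa vs Delta: 2+1+2 = 5 for Kappa, 10 for Delta — Delta by 10–5.
Kappa vs Lambda: 2+1 = 3 for Kappa, 12 for Lambda — Lambda by 12–3.
Kappa vs Gamma: 2+3 = 5 for Kappa, 10 for Gamma — Gamma by 10–5.
Kappa vs Eta: 2 to 13, Eta.
Kappa vs Alpha: 5 to 10, Alpha.
Delta vs Lambda: 5 to 10, Lambda.
Delta vs Gamma: Delta is ranked higher on 2+3 = 5 ballots, Gamma on 10. Gamma wins 10–5.
Delta vs Eta: 5 to 10, Eta.
Delta vs Alpha: 2+4+3 = 9 for Delta, 6 for Alpha — Delta by 9–6.
Lambda vs Gamma: Lambda is ranked higher on 3+2+3 = 8 ballots, Gamma on 7. Lambda wins 8–7.
Lambda vs Eta: Lambda preferred on 3 ballots; Eta wins 12–3.
Lambda vs Alpha: 4+2+3 = 9 for Lambda, 6 for Alpha — Lambda by 9–6.
Gamma vs Eta: Gamma is ranked higher on 2+4 = 6 ballots, Eta on 9. Eta wins 9–6.
Gamma vs Alpha: Gamma is ranked higher on 2+4+3 = 9 ballots, Alpha on 6. Gamma wins 9–6.
Eta vs Alpha: 4+1+2+3 = 10 for Eta, 5 for Alpha — Eta by 10–5.
Eta defeats every rival head-to-head and is the Condorcet winner.

Eta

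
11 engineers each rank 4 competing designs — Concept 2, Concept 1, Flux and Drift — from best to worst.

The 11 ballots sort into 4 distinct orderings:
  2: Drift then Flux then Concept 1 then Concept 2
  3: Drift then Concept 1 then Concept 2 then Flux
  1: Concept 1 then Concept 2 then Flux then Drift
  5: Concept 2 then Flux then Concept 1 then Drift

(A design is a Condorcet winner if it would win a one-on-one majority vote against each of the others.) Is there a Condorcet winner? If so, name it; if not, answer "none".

Pairwise majorities:
Concept 2 vs Concept 1: 5 to 6, Concept 1.
Concept 2 vs Flux: 3+1+5 = 9 for Concept 2, 2 for Flux — Concept 2 by 9–2.
Concept 2 vs Drift: Concept 2 preferred on 1+5 = 6 ballots; Concept 2 wins 6–5.
Concept 1–Flux: Flux 7–4.
Concept 1–Drift: Concept 1 6–5.
Flux–Drift: Flux 6–5.
Each design drops at least one matchup (Concept 2 loses to Concept 1; Concept 1 loses to Flux; Flux loses to Concept 2; Drift loses to Concept 2); the cycle Concept 2 beats Flux beats Concept 1 beats Concept 2 rules out a Condorcet winner.

none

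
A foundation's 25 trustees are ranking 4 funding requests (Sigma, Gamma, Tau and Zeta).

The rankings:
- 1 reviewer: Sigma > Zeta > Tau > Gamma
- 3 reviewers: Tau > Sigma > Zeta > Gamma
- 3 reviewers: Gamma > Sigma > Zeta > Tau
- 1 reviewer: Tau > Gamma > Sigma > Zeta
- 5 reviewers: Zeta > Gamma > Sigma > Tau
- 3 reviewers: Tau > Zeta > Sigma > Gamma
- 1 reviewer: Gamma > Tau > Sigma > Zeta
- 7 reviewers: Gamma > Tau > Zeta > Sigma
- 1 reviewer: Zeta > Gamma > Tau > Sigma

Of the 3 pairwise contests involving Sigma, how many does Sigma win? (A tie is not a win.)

0

Sigma against each rival (25 reviewers):
Sigma vs Gamma: 7 to 18, Gamma.
Sigma vs Tau: Sigma is ranked higher on 1+3+5 = 9 ballots, Tau on 16. Tau wins 16–9.
Sigma vs Zeta: Zeta wins 16–9.
Sigma beats no one; loses to Gamma, Tau, Zeta — 0 pairwise wins.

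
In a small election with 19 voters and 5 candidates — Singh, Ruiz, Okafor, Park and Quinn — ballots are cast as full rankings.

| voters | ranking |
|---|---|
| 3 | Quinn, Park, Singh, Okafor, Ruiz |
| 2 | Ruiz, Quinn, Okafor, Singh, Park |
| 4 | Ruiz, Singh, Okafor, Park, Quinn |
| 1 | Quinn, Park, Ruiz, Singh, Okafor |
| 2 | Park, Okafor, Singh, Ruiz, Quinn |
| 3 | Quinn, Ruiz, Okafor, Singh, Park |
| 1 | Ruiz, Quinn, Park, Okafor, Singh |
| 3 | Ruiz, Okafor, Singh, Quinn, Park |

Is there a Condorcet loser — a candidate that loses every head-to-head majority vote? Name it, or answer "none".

Park

Pairwise majorities:
Singh vs Ruiz: 3+2 = 5 for Singh, 14 for Ruiz — Ruiz by 14–5.
Singh vs Okafor: 3+4+1 = 8 for Singh, 11 for Okafor — Okafor by 11–8.
Singh vs Park: Singh is ranked higher on 2+4+3+3 = 12 ballots, Park on 7. Singh wins 12–7.
Singh vs Quinn: Singh preferred on 4+2+3 = 9 ballots; Quinn wins 10–9.
Ruiz vs Okafor: Ruiz preferred on 2+4+1+3+1+3 = 14 ballots; Ruiz wins 14–5.
Ruiz vs Park: Ruiz preferred on 2+4+3+1+3 = 13 ballots; Ruiz wins 13–6.
Ruiz vs Quinn: 12 to 7, Ruiz.
Okafor vs Park: Okafor, 12–7.
Okafor vs Quinn: Quinn, 10–9.
Park vs Quinn: Park preferred on 4+2 = 6 ballots; Quinn wins 13–6.
Park loses to every other candidate — it is the Condorcet loser.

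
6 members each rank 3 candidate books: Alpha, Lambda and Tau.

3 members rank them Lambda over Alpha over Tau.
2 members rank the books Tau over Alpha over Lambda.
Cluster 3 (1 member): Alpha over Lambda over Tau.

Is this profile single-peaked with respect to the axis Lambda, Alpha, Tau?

yes

Axis positions: Lambda=1, Alpha=2, Tau=3.
Cluster 1 (peak Lambda at position 1): ranking walks positions 1-2-3, expanding outward from the peak — single-peaked.
Cluster 2 (peak Tau at position 3): ranking walks positions 3-2-1, expanding outward from the peak — single-peaked.
Cluster 3 (peak Alpha at position 2): ranking walks positions 2-1-3, expanding outward from the peak — single-peaked.
Every ranking is single-peaked on this axis.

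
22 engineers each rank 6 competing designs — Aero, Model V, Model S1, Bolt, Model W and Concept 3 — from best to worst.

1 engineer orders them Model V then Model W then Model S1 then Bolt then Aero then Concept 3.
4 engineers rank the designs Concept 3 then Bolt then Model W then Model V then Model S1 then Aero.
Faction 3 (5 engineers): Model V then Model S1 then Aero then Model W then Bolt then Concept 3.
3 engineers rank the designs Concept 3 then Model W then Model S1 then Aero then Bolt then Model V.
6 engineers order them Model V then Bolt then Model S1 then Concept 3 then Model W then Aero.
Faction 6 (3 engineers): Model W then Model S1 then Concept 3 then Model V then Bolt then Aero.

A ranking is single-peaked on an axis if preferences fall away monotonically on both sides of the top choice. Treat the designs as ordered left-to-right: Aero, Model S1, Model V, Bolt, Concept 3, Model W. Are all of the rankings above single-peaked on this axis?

Axis positions: Aero=1, Model S1=2, Model V=3, Bolt=4, Concept 3=5, Model W=6.
Faction 1: ranking walks positions 3-6-2-4-1-5; Model W is ranked above Bolt even though Bolt lies between Model W and the peak Model V on the axis — preferences dip and rise again. Not single-peaked.
Faction 2 (peak Concept 3 at position 5): ranking walks positions 5-4-6-3-2-1, expanding outward from the peak — single-peaked.
Faction 3: ranking walks positions 3-2-1-6-4-5; Model W is ranked above Bolt even though Bolt lies between Model W and the peak Model V on the axis — preferences dip and rise again. Not single-peaked.
Faction 4: ranking walks positions 5-6-2-1-4-3; Model S1 is ranked above Bolt even though Bolt lies between Model S1 and the peak Concept 3 on the axis — preferences dip and rise again. Not single-peaked.
Faction 5 (peak Model V at position 3): ranking walks positions 3-4-2-5-6-1, expanding outward from the peak — single-peaked.
Faction 6: ranking walks positions 6-2-5-3-4-1; Model S1 is ranked above Concept 3 even though Concept 3 lies between Model S1 and the peak Model W on the axis — preferences dip and rise again. Not single-peaked.
Faction 1 violates single-peakedness, so the profile is not single-peaked on this axis.

no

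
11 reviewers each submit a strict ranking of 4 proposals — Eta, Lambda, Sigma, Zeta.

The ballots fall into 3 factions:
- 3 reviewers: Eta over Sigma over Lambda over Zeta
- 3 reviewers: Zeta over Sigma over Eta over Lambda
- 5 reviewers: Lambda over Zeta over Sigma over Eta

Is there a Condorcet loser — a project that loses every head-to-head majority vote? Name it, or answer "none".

none

Pairwise majorities:
Eta–Lambda: Eta 6–5.
Eta vs Sigma: 3 for Eta, 8 for Sigma — Sigma by 8–3.
Eta vs Zeta: Zeta wins 8–3.
Lambda vs Sigma: 5 for Lambda, 6 for Sigma — Sigma by 6–5.
Lambda–Zeta: Lambda 8–3.
Sigma–Zeta: Zeta 8–3.
No project is winless: Eta beats Lambda; Lambda beats Zeta; Sigma beats Eta; Zeta beats Eta. There is no Condorcet loser.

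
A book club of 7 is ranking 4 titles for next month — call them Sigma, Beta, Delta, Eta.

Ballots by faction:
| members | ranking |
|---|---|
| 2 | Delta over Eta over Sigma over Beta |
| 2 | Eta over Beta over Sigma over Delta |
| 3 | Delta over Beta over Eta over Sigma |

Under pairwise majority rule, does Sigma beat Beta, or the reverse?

Ballots ranking Sigma above Beta: 2.
Ballots ranking Beta above Sigma: 7 − 2 = 5.
Beta wins the head-to-head 5–2.

Beta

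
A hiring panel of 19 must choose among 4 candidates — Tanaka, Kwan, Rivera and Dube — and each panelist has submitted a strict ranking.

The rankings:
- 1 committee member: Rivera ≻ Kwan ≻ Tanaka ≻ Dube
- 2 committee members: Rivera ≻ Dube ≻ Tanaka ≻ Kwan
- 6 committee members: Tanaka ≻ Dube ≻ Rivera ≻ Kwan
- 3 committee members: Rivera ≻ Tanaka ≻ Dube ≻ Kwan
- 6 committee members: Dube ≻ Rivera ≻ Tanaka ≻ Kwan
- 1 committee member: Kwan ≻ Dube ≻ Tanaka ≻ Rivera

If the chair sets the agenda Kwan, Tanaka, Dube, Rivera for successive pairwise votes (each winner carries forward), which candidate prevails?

Round 1: Kwan vs Tanaka — 2–17, Tanaka advances.
Round 2: Tanaka vs Dube — 10–9, Tanaka advances.
Round 3: Tanaka vs Rivera — 7–12, Rivera advances.
The agenda winner is Rivera.

Rivera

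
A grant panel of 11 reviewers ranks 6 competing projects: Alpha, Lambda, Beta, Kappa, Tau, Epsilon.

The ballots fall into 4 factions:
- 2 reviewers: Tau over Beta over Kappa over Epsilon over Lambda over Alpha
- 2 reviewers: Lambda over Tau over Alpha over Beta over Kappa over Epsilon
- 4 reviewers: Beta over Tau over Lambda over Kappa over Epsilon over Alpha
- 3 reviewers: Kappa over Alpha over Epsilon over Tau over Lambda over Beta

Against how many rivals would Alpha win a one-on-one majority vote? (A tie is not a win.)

0

Alpha against each rival (11 reviewers):
Alpha vs Lambda: Lambda wins 8–3.
Alpha vs Beta: Beta, 6–5.
Alpha vs Kappa: Alpha preferred on 2 ballots; Kappa wins 9–2.
Alpha vs Tau: Tau wins 8–3.
Alpha vs Epsilon: 2+3 = 5 for Alpha, 6 for Epsilon — Epsilon by 6–5.
Alpha beats no one; loses to Lambda, Beta, Kappa, Tau, Epsilon — 0 pairwise wins.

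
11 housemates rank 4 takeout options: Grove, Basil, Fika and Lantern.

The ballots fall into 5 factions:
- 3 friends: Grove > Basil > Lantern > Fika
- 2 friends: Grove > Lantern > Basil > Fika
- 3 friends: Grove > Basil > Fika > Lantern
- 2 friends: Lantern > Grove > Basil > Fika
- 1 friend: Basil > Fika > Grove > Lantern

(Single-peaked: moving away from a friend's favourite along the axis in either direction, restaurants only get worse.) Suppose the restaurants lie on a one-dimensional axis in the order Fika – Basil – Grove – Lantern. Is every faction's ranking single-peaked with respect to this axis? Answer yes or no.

yes

Axis positions: Fika=1, Basil=2, Grove=3, Lantern=4.
Faction 1 (peak Grove at position 3): ranking walks positions 3-2-4-1, expanding outward from the peak — single-peaked.
Faction 2 (peak Grove at position 3): ranking walks positions 3-4-2-1, expanding outward from the peak — single-peaked.
Faction 3 (peak Grove at position 3): ranking walks positions 3-2-1-4, expanding outward from the peak — single-peaked.
Faction 4 (peak Lantern at position 4): ranking walks positions 4-3-2-1, expanding outward from the peak — single-peaked.
Faction 5 (peak Basil at position 2): ranking walks positions 2-1-3-4, expanding outward from the peak — single-peaked.
Every ranking is single-peaked on this axis.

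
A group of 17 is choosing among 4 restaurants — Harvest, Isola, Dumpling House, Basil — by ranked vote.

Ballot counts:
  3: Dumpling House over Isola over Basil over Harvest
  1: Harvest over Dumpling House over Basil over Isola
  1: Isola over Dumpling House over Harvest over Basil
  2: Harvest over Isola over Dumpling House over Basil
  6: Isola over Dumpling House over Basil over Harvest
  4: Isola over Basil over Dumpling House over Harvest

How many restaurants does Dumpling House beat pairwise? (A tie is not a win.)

Dumpling House against each rival (17 friends):
Dumpling House–Harvest: Dumpling House 14–3.
Dumpling House vs Isola: Isola wins 13–4.
Dumpling House vs Basil: Dumpling House wins 13–4.
Dumpling House beats Harvest, Basil; loses to Isola — 2 pairwise wins.

2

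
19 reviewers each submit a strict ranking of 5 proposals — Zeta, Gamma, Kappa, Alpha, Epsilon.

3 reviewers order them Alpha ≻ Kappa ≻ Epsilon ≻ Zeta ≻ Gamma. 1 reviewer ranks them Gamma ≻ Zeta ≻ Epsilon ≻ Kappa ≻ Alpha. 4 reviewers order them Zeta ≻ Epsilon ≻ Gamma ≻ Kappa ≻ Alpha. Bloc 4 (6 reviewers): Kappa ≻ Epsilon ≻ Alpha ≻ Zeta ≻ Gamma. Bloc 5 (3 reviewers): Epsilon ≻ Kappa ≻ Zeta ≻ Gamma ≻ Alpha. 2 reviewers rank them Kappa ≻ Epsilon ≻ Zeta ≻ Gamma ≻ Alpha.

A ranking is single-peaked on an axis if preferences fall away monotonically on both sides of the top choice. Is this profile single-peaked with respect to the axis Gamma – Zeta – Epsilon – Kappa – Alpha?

yes

Axis positions: Gamma=1, Zeta=2, Epsilon=3, Kappa=4, Alpha=5.
Bloc 1 (peak Alpha at position 5): ranking walks positions 5-4-3-2-1, expanding outward from the peak — single-peaked.
Bloc 2 (peak Gamma at position 1): ranking walks positions 1-2-3-4-5, expanding outward from the peak — single-peaked.
Bloc 3 (peak Zeta at position 2): ranking walks positions 2-3-1-4-5, expanding outward from the peak — single-peaked.
Bloc 4 (peak Kappa at position 4): ranking walks positions 4-3-5-2-1, expanding outward from the peak — single-peaked.
Bloc 5 (peak Epsilon at position 3): ranking walks positions 3-4-2-1-5, expanding outward from the peak — single-peaked.
Bloc 6 (peak Kappa at position 4): ranking walks positions 4-3-2-1-5, expanding outward from the peak — single-peaked.
Every ranking is single-peaked on this axis.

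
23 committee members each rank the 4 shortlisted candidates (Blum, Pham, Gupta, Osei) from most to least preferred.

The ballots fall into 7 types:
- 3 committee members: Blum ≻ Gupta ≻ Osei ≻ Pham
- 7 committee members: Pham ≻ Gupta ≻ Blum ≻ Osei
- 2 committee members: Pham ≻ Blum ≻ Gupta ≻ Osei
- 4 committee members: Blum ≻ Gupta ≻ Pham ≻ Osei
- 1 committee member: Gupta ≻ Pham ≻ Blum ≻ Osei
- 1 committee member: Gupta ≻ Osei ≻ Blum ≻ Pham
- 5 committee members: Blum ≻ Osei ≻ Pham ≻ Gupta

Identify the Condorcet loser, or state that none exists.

Head-to-head results (23 committee members):
Blum vs Pham: 3+4+1+5 = 13 for Blum, 10 for Pham — Blum by 13–10.
Blum vs Gupta: 3+2+4+5 = 14 for Blum, 9 for Gupta — Blum by 14–9.
Blum–Osei: Blum 22–1.
Pham vs Gupta: Pham, 14–9.
Pham–Osei: Pham 14–9.
Gupta vs Osei: Gupta is ranked higher on 3+7+2+4+1+1 = 18 ballots, Osei on 5. Gupta wins 18–5.
Only Osei has no wins; Osei is the Condorcet loser.

Osei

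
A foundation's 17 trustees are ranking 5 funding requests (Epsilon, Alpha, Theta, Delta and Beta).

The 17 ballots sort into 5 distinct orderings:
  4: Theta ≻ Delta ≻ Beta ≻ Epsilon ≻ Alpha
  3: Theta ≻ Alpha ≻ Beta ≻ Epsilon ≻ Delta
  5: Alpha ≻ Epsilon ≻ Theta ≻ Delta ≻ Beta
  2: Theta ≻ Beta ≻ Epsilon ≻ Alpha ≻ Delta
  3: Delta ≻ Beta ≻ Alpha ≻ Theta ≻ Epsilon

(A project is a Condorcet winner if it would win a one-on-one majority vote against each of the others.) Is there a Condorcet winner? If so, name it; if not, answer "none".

Check each pair by majority over 17 ballots:
Epsilon–Alpha: Alpha 11–6.
Epsilon–Theta: Theta 12–5.
Epsilon vs Delta: Epsilon, 10–7.
Epsilon vs Beta: Epsilon preferred on 5 ballots; Beta wins 12–5.
Alpha vs Theta: Theta, 9–8.
Alpha vs Delta: Alpha, 10–7.
Alpha vs Beta: Beta, 9–8.
Theta vs Delta: Theta, 14–3.
Theta vs Beta: 14 to 3, Theta.
Delta vs Beta: 4+5+3 = 12 for Delta, 5 for Beta — Delta by 12–5.
Theta defeats every rival head-to-head and is the Condorcet winner.

Theta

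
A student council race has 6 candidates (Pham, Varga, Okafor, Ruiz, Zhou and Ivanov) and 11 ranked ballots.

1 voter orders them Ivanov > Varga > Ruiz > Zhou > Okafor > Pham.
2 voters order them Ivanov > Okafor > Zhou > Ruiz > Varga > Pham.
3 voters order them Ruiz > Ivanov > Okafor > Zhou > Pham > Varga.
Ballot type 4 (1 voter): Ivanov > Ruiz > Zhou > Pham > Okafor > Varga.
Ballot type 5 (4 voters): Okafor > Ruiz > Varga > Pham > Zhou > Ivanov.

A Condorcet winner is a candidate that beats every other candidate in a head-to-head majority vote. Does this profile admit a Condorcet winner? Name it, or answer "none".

none

Check each pair by majority over 11 ballots:
Pham vs Varga: Varga, 7–4.
Pham vs Okafor: Okafor, 10–1.
Pham vs Ruiz: Ruiz, 11–0.
Pham vs Zhou: Zhou wins 7–4.
Pham–Ivanov: Ivanov 7–4.
Varga vs Okafor: Okafor, 10–1.
Varga vs Ruiz: Ruiz wins 10–1.
Varga vs Zhou: Zhou wins 6–5.
Varga–Ivanov: Ivanov 7–4.
Okafor–Ruiz: Okafor 6–5.
Okafor vs Zhou: Okafor wins 9–2.
Okafor vs Ivanov: Ivanov, 7–4.
Ruiz vs Zhou: Ruiz wins 9–2.
Ruiz–Ivanov: Ruiz 7–4.
Zhou vs Ivanov: Ivanov wins 7–4.
Every candidate loses at least once (Pham loses to Varga; Varga loses to Okafor; Okafor loses to Ivanov; Ruiz loses to Okafor; Zhou loses to Okafor; Ivanov loses to Ruiz). The majority relation contains the cycle Okafor > Ruiz > Ivanov > Okafor, so there is no Condorcet winner.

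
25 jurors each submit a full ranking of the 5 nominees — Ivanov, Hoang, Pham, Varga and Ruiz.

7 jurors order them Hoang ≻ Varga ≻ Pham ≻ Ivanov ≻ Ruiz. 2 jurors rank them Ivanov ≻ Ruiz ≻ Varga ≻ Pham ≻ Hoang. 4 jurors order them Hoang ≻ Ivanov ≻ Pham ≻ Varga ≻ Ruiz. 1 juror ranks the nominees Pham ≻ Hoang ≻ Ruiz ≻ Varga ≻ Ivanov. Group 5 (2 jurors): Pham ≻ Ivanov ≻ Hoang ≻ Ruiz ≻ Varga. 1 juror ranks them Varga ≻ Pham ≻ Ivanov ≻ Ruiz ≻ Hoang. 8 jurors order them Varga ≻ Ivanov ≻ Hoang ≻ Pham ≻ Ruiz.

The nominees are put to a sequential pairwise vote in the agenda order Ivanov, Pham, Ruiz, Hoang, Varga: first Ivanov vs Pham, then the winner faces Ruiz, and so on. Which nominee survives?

Round 1: Ivanov vs Pham — 14–11, Ivanov advances.
Round 2: Ivanov vs Ruiz — 24–1, Ivanov advances.
Round 3: Ivanov vs Hoang — 13–12, Ivanov advances.
Round 4: Ivanov vs Varga — 8–17, Varga advances.
The agenda winner is Varga.

Varga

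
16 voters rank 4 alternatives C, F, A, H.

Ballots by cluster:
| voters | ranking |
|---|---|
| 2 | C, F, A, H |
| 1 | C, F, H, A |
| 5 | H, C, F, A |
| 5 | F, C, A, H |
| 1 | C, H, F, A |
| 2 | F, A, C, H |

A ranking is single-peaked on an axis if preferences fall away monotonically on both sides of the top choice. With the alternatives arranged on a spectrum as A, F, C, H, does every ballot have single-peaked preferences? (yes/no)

Axis positions: A=1, F=2, C=3, H=4.
Cluster 1 (peak C at position 3): ranking walks positions 3-2-1-4, expanding outward from the peak — single-peaked.
Cluster 2 (peak C at position 3): ranking walks positions 3-2-4-1, expanding outward from the peak — single-peaked.
Cluster 3 (peak H at position 4): ranking walks positions 4-3-2-1, expanding outward from the peak — single-peaked.
Cluster 4 (peak F at position 2): ranking walks positions 2-3-1-4, expanding outward from the peak — single-peaked.
Cluster 5 (peak C at position 3): ranking walks positions 3-4-2-1, expanding outward from the peak — single-peaked.
Cluster 6 (peak F at position 2): ranking walks positions 2-1-3-4, expanding outward from the peak — single-peaked.
Every ranking is single-peaked on this axis.

yes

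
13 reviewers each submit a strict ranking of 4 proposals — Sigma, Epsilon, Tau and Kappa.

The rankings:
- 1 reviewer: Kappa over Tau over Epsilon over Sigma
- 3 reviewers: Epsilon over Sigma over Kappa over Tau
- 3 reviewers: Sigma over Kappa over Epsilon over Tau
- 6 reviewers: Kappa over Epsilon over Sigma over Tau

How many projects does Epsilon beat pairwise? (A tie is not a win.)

Epsilon against each rival (13 reviewers):
Epsilon vs Sigma: 10 to 3, Epsilon.
Epsilon–Tau: Epsilon 12–1.
Epsilon vs Kappa: 3 for Epsilon, 10 for Kappa — Kappa by 10–3.
Epsilon beats Sigma, Tau; loses to Kappa — 2 pairwise wins.

2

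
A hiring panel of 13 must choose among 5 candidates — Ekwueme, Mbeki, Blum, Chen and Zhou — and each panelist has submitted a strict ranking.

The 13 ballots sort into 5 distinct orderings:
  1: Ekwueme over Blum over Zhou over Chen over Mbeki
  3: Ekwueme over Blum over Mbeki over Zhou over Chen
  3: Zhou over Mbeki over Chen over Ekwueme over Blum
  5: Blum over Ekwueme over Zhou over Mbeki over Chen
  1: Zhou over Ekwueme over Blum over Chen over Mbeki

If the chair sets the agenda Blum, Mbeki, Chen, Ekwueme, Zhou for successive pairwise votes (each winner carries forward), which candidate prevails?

Round 1: Blum vs Mbeki — 10–3, Blum advances.
Round 2: Blum vs Chen — 10–3, Blum advances.
Round 3: Blum vs Ekwueme — 5–8, Ekwueme advances.
Round 4: Ekwueme vs Zhou — 9–4, Ekwueme advances.
Ekwueme survives the agenda.

Ekwueme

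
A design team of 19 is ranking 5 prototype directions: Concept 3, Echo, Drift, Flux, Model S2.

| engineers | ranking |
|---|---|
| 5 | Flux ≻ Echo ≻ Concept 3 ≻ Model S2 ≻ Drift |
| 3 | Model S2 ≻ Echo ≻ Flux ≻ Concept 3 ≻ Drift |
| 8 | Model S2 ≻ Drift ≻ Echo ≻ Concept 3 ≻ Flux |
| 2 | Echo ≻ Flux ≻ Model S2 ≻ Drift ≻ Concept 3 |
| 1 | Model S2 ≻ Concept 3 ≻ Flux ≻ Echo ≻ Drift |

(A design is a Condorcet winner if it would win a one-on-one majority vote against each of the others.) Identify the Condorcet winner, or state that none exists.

Head-to-head results (19 engineers):
Concept 3 vs Echo: 1 to 18, Echo.
Concept 3 vs Drift: Concept 3 preferred on 5+3+1 = 9 ballots; Drift wins 10–9.
Concept 3 vs Flux: 8+1 = 9 for Concept 3, 10 for Flux — Flux by 10–9.
Concept 3 vs Model S2: Concept 3 is ranked higher on 5 ballots, Model S2 on 14. Model S2 wins 14–5.
Echo vs Drift: 5+3+2+1 = 11 for Echo, 8 for Drift — Echo by 11–8.
Echo vs Flux: 3+8+2 = 13 for Echo, 6 for Flux — Echo by 13–6.
Echo vs Model S2: Echo is ranked higher on 5+2 = 7 ballots, Model S2 on 12. Model S2 wins 12–7.
Drift vs Flux: 8 for Drift, 11 for Flux — Flux by 11–8.
Drift vs Model S2: Drift preferred on 0 ballots; Model S2 wins 19–0.
Flux vs Model S2: Flux is ranked higher on 5+2 = 7 ballots, Model S2 on 12. Model S2 wins 12–7.
Model S2 defeats every rival head-to-head and is the Condorcet winner.

Model S2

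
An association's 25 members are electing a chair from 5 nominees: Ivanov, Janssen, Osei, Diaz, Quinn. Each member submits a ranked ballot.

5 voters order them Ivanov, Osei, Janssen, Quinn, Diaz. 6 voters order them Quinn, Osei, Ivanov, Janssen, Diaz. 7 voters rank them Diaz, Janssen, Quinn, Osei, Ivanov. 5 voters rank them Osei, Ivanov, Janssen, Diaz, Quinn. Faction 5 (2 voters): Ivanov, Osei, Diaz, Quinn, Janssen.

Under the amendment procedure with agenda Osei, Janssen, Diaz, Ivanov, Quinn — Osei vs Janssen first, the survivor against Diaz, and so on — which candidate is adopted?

Quinn

Round 1: Osei vs Janssen — 18–7, Osei advances.
Round 2: Osei vs Diaz — 18–7, Osei advances.
Round 3: Osei vs Ivanov — 18–7, Osei advances.
Round 4: Osei vs Quinn — 12–13, Quinn advances.
The agenda winner is Quinn.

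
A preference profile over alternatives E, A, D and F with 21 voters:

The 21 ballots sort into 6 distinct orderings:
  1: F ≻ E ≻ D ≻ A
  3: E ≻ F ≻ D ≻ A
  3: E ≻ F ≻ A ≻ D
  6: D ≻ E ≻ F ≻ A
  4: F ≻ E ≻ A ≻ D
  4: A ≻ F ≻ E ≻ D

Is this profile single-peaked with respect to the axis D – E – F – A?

Axis positions: D=1, E=2, F=3, A=4.
Faction 1 (peak F at position 3): ranking walks positions 3-2-1-4, expanding outward from the peak — single-peaked.
Faction 2 (peak E at position 2): ranking walks positions 2-3-1-4, expanding outward from the peak — single-peaked.
Faction 3 (peak E at position 2): ranking walks positions 2-3-4-1, expanding outward from the peak — single-peaked.
Faction 4 (peak D at position 1): ranking walks positions 1-2-3-4, expanding outward from the peak — single-peaked.
Faction 5 (peak F at position 3): ranking walks positions 3-2-4-1, expanding outward from the peak — single-peaked.
Faction 6 (peak A at position 4): ranking walks positions 4-3-2-1, expanding outward from the peak — single-peaked.
Every ranking is single-peaked on this axis.

yes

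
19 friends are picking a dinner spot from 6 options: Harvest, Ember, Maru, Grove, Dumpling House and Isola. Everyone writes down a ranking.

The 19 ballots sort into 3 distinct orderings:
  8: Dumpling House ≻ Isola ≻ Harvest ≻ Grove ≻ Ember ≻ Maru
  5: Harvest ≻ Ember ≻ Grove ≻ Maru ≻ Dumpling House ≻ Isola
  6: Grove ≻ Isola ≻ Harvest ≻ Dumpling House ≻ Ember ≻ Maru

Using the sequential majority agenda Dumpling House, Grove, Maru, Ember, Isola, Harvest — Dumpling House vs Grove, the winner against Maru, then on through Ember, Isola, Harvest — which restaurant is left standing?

Harvest

Round 1: Dumpling House vs Grove — 8–11, Grove advances.
Round 2: Grove vs Maru — 19–0, Grove advances.
Round 3: Grove vs Ember — 14–5, Grove advances.
Round 4: Grove vs Isola — 11–8, Grove advances.
Round 5: Grove vs Harvest — 6–13, Harvest advances.
The agenda winner is Harvest.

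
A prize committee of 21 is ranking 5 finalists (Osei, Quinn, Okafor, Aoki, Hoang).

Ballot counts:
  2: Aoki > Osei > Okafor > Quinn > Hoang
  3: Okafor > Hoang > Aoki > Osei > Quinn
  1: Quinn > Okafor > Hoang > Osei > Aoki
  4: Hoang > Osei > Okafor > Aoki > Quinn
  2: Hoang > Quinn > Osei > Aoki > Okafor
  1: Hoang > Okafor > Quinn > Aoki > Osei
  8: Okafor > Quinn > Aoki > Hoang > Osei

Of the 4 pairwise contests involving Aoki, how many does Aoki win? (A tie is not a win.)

1

Aoki against each rival (21 jurors):
Aoki vs Osei: Aoki wins 14–7.
Aoki vs Quinn: 9 to 12, Quinn.
Aoki–Okafor: Okafor 17–4.
Aoki vs Hoang: 2+8 = 10 for Aoki, 11 for Hoang — Hoang by 11–10.
Aoki beats Osei; loses to Quinn, Okafor, Hoang — 1 pairwise win.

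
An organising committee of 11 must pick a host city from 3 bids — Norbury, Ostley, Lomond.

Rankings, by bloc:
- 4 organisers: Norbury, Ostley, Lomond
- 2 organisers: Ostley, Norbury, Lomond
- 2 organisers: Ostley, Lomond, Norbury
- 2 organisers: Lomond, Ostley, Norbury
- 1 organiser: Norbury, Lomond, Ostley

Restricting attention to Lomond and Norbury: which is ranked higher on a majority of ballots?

Ballots ranking Lomond above Norbury: 2 + 2 = 4.
Ballots ranking Norbury above Lomond: 11 − 4 = 7.
Norbury wins the head-to-head 7–4.

Norbury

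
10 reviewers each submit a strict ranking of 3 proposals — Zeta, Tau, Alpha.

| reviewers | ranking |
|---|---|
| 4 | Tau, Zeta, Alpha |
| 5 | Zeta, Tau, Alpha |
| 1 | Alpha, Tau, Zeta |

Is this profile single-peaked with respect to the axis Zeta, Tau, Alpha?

yes

Axis positions: Zeta=1, Tau=2, Alpha=3.
Cluster 1 (peak Tau at position 2): ranking walks positions 2-1-3, expanding outward from the peak — single-peaked.
Cluster 2 (peak Zeta at position 1): ranking walks positions 1-2-3, expanding outward from the peak — single-peaked.
Cluster 3 (peak Alpha at position 3): ranking walks positions 3-2-1, expanding outward from the peak — single-peaked.
Every ranking is single-peaked on this axis.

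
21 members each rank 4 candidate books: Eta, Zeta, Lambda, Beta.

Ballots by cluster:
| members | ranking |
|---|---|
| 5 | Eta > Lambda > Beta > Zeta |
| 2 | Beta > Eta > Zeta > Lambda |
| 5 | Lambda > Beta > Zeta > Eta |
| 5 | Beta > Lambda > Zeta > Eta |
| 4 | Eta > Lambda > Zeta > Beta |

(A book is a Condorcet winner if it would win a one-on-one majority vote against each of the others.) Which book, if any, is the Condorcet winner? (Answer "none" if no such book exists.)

Pairwise majorities:
Eta vs Zeta: Eta is ranked higher on 5+2+4 = 11 ballots, Zeta on 10. Eta wins 11–10.
Eta vs Lambda: Eta is ranked higher on 5+2+4 = 11 ballots, Lambda on 10. Eta wins 11–10.
Eta vs Beta: Eta preferred on 5+4 = 9 ballots; Beta wins 12–9.
Zeta vs Lambda: 2 to 19, Lambda.
Zeta vs Beta: Zeta preferred on 4 ballots; Beta wins 17–4.
Lambda vs Beta: 5+5+4 = 14 for Lambda, 7 for Beta — Lambda by 14–7.
No book is unbeaten: Eta loses to Beta; Zeta loses to Eta; Lambda loses to Eta; Beta loses to Lambda. In particular Eta beats Lambda beats Beta beats Eta is a majority cycle — no Condorcet winner exists.

none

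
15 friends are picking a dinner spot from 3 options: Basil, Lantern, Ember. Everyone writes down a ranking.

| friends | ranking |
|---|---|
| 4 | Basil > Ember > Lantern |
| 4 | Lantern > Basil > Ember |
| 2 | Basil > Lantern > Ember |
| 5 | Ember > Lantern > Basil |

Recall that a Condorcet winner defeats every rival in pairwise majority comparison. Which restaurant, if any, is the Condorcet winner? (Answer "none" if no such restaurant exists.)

none

Check each pair by majority over 15 ballots:
Basil vs Lantern: 6 to 9, Lantern.
Basil vs Ember: 4+4+2 = 10 for Basil, 5 for Ember — Basil by 10–5.
Lantern vs Ember: Lantern preferred on 4+2 = 6 ballots; Ember wins 9–6.
Each restaurant drops at least one matchup (Basil loses to Lantern; Lantern loses to Ember; Ember loses to Basil); the cycle Basil → Ember → Lantern → Basil rules out a Condorcet winner.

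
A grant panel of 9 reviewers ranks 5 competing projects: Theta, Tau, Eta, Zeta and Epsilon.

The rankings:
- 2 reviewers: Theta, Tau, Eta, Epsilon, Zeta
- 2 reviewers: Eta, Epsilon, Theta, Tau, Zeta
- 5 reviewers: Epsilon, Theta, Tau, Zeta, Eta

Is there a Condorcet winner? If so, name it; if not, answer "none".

Head-to-head results (9 reviewers):
Theta vs Tau: Theta wins 9–0.
Theta–Eta: Theta 7–2.
Theta–Zeta: Theta 9–0.
Theta vs Epsilon: Epsilon wins 7–2.
Tau vs Eta: Tau wins 7–2.
Tau vs Zeta: Tau wins 9–0.
Tau vs Epsilon: Epsilon, 7–2.
Eta–Zeta: Zeta 5–4.
Eta vs Epsilon: Epsilon wins 5–4.
Zeta vs Epsilon: Epsilon wins 9–0.
Epsilon defeats every rival head-to-head and is the Condorcet winner.

Epsilon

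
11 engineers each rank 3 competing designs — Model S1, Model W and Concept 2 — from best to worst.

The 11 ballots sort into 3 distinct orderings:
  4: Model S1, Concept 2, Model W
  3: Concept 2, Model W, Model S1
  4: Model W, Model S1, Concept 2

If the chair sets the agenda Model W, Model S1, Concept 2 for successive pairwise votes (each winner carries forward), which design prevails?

Concept 2

Round 1: Model W vs Model S1 — 7–4, Model W advances.
Round 2: Model W vs Concept 2 — 4–7, Concept 2 advances.
Concept 2 survives the agenda.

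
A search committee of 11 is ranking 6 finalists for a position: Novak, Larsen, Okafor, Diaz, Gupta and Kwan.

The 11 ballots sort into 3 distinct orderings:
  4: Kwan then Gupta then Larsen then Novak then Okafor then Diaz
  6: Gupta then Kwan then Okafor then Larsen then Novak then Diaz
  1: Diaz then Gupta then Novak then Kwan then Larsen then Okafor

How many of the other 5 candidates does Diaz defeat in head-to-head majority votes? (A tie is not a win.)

0

Diaz against each rival (11 committee members):
Diaz vs Novak: Novak, 10–1.
Diaz vs Larsen: Diaz is ranked higher on 1 ballot, Larsen on 10. Larsen wins 10–1.
Diaz vs Okafor: Diaz preferred on 1 ballot; Okafor wins 10–1.
Diaz vs Gupta: Gupta wins 10–1.
Diaz vs Kwan: Kwan wins 10–1.
Diaz beats no one; loses to Novak, Larsen, Okafor, Gupta, Kwan — 0 pairwise wins.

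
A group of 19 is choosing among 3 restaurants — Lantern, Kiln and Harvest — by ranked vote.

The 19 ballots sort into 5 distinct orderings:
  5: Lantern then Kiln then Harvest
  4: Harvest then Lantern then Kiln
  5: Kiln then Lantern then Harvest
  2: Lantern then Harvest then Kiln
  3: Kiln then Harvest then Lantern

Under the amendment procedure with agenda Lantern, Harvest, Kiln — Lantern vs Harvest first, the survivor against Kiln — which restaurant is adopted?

Lantern

Round 1: Lantern vs Harvest — 12–7, Lantern advances.
Round 2: Lantern vs Kiln — 11–8, Lantern advances.
The agenda winner is Lantern.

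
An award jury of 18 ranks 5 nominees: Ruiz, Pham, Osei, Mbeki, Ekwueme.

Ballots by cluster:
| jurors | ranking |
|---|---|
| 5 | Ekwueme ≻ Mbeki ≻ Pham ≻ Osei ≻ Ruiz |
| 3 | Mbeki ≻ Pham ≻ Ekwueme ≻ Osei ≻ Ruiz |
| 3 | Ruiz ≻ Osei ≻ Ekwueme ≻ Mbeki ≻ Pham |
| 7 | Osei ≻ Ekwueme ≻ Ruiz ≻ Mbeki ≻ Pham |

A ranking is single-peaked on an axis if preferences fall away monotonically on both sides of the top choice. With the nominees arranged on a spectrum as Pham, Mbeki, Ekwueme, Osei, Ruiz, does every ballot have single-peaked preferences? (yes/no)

yes

Axis positions: Pham=1, Mbeki=2, Ekwueme=3, Osei=4, Ruiz=5.
Cluster 1 (peak Ekwueme at position 3): ranking walks positions 3-2-1-4-5, expanding outward from the peak — single-peaked.
Cluster 2 (peak Mbeki at position 2): ranking walks positions 2-1-3-4-5, expanding outward from the peak — single-peaked.
Cluster 3 (peak Ruiz at position 5): ranking walks positions 5-4-3-2-1, expanding outward from the peak — single-peaked.
Cluster 4 (peak Osei at position 4): ranking walks positions 4-3-5-2-1, expanding outward from the peak — single-peaked.
Every ranking is single-peaked on this axis.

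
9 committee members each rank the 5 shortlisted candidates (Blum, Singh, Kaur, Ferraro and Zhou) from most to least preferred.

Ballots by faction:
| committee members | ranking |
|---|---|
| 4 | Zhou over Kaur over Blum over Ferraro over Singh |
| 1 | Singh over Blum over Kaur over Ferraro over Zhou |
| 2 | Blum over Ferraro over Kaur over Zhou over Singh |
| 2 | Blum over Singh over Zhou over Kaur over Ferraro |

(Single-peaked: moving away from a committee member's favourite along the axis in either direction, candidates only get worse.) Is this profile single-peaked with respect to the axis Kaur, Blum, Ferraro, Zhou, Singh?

Axis positions: Kaur=1, Blum=2, Ferraro=3, Zhou=4, Singh=5.
Faction 1: ranking walks positions 4-1-2-3-5; Kaur is ranked above Ferraro even though Ferraro lies between Kaur and the peak Zhou on the axis — preferences dip and rise again. Not single-peaked.
Faction 2: ranking walks positions 5-2-1-3-4; Blum is ranked above Zhou even though Zhou lies between Blum and the peak Singh on the axis — preferences dip and rise again. Not single-peaked.
Faction 3 (peak Blum at position 2): ranking walks positions 2-3-1-4-5, expanding outward from the peak — single-peaked.
Faction 4: ranking walks positions 2-5-4-1-3; Singh is ranked above Ferraro even though Ferraro lies between Singh and the peak Blum on the axis — preferences dip and rise again. Not single-peaked.
Faction 1 violates single-peakedness, so the profile is not single-peaked on this axis.

no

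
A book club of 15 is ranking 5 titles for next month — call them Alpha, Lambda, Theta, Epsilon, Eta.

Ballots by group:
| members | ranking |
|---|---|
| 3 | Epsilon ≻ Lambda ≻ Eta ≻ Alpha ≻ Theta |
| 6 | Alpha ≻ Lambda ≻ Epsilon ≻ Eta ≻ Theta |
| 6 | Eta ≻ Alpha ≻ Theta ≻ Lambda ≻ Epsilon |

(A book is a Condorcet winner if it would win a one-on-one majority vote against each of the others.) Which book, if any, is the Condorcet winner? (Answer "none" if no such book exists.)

none

Head-to-head results (15 members):
Alpha–Lambda: Alpha 12–3.
Alpha–Theta: Alpha 15–0.
Alpha vs Epsilon: Alpha, 12–3.
Alpha vs Eta: Eta wins 9–6.
Lambda vs Theta: Lambda wins 9–6.
Lambda vs Epsilon: Lambda, 12–3.
Lambda vs Eta: Lambda, 9–6.
Theta vs Epsilon: Epsilon, 9–6.
Theta vs Eta: Eta, 15–0.
Epsilon–Eta: Epsilon 9–6.
Each book drops at least one matchup (Alpha loses to Eta; Lambda loses to Alpha; Theta loses to Alpha; Epsilon loses to Alpha; Eta loses to Lambda); the cycle Alpha → Lambda → Eta → Alpha rules out a Condorcet winner.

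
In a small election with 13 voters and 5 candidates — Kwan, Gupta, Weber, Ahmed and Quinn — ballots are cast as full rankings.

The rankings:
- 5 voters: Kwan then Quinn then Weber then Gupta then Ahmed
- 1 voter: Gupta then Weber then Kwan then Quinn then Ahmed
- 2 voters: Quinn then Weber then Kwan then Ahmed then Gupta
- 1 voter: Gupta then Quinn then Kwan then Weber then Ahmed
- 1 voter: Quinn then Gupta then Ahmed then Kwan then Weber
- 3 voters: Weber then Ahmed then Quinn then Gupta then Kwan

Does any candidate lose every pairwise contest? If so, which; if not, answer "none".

Ahmed

Pairwise majorities:
Kwan vs Gupta: Kwan, 7–6.
Kwan vs Weber: Kwan is ranked higher on 5+1+1 = 7 ballots, Weber on 6. Kwan wins 7–6.
Kwan vs Ahmed: Kwan is ranked higher on 5+1+2+1 = 9 ballots, Ahmed on 4. Kwan wins 9–4.
Kwan vs Quinn: 5+1 = 6 for Kwan, 7 for Quinn — Quinn by 7–6.
Gupta vs Weber: Weber, 10–3.
Gupta vs Ahmed: Gupta wins 8–5.
Gupta vs Quinn: 2 to 11, Quinn.
Weber vs Ahmed: Weber preferred on 5+1+2+1+3 = 12 ballots; Weber wins 12–1.
Weber vs Quinn: Weber preferred on 1+3 = 4 ballots; Quinn wins 9–4.
Ahmed vs Quinn: Ahmed preferred on 3 ballots; Quinn wins 10–3.
Ahmed is beaten in every head-to-head and is the Condorcet loser.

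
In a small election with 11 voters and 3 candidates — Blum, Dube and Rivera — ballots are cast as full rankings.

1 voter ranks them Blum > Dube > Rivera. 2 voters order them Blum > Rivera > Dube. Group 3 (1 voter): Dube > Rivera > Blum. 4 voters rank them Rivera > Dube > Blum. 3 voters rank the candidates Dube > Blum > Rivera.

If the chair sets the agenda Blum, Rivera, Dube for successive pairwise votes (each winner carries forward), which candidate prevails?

Round 1: Blum vs Rivera — 6–5, Blum advances.
Round 2: Blum vs Dube — 3–8, Dube advances.
Dube survives the agenda.

Dube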